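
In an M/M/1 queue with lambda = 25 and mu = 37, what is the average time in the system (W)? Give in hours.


W = 1/(mu - lambda) = 1/(37 - 25) = 0.0833 hours

0.0833 hours


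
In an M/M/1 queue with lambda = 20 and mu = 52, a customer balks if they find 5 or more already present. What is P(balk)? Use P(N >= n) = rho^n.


P(N >= 5) = rho^5 = (20/52)^5 = 0.0084

0.0084


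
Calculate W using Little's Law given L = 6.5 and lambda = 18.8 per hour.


W = L / lambda = 6.5 / 18.8 = 0.3457 hours

0.3457 hours


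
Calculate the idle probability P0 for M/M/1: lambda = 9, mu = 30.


P0 = 1 - rho = 1 - 9/30 = 0.7

0.7


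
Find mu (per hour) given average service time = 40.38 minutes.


mu = 60 / avg_service_time = 60 / 40.38 = 1.49 per hour

1.49 per hour


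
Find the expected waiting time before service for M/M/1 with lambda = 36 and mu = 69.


rho = 36/69; Wq = rho/(mu - lambda) = 0.0158 hours

0.0158 hours


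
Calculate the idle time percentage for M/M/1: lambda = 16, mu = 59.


Idle fraction = (1 - rho) * 100 = (1 - 16/59) * 100 = 72.9%

72.9%


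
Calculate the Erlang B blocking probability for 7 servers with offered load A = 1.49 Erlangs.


B(N,A) = (A^N/N!) / sum(A^k/k!, k=0..N) with N=7, A=1.49 = 0.0007

0.0007


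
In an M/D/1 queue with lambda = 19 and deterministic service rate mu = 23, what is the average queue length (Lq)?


M/D/1: Lq = rho^2 / (2*(1-rho)) where rho = 19/23; Lq = 1.96

1.96


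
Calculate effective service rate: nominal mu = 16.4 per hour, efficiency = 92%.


Effective rate = mu * efficiency = 16.4 * 0.92 = 15.09 per hour

15.09 per hour


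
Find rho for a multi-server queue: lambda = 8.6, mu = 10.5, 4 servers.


rho = lambda / (c * mu) = 8.6 / (4 * 10.5) = 0.2048

0.2048


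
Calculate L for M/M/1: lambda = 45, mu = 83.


rho = 45/83; L = rho/(1-rho) = 1.18

1.18


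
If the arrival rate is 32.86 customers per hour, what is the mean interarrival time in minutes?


Mean interarrival time = 60/lambda = 60/32.86 = 1.83 minutes

1.83 minutes


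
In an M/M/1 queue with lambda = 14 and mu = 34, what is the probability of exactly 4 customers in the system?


rho = 14/34; P(n) = (1-rho)*rho^n = (1-14/34)*(14/34)^4 = 0.0169

0.0169


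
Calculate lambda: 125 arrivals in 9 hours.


lambda = total arrivals / time = 125 / 9 = 13.89 per hour

13.89 per hour


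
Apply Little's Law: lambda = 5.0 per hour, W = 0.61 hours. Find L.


L = lambda * W = 5.0 * 0.61 = 3.05

3.05


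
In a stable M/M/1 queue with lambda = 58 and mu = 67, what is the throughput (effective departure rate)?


For a stable queue (lambda < mu), throughput = lambda = 58 per hour

58 per hour


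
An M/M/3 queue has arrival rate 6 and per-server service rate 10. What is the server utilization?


rho = lambda/(c*mu) = 6/(3*10) = 0.2

0.2


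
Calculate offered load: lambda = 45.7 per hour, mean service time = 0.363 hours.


Offered load a = lambda * E[S] = 45.7 * 0.363 = 16.59 Erlangs

16.59 Erlangs


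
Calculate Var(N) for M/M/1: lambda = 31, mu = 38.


rho = 31/38; Var(N) = rho/(1-rho)^2 = 24.04

24.04


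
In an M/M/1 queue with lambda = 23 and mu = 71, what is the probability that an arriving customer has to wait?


P(wait) = rho = lambda/mu = 23/71 = 0.3239

0.3239


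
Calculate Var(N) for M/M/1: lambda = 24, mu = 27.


rho = 24/27; Var(N) = rho/(1-rho)^2 = 72.0

72.0


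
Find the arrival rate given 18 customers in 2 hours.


lambda = total arrivals / time = 18 / 2 = 9.0 per hour

9.0 per hour


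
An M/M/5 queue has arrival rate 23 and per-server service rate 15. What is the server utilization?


rho = lambda/(c*mu) = 23/(5*15) = 0.3067

0.3067


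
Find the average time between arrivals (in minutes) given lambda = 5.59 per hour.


Mean interarrival time = 60/lambda = 60/5.59 = 10.73 minutes

10.73 minutes


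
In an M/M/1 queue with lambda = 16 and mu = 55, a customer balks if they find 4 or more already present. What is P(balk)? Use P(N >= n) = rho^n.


P(N >= 4) = rho^4 = (16/55)^4 = 0.0072

0.0072


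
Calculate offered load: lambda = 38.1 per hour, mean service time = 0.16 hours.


Offered load a = lambda * E[S] = 38.1 * 0.16 = 6.1 Erlangs

6.1 Erlangs


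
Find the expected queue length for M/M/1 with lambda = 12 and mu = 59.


rho = 12/59; Lq = rho^2/(1-rho) = 0.05

0.05


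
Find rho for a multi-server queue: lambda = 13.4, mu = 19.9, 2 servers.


rho = lambda / (c * mu) = 13.4 / (2 * 19.9) = 0.3367

0.3367


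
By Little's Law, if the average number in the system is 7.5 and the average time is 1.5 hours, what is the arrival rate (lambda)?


lambda = L / W = 7.5 / 1.5 = 5.0 per hour

5.0 per hour


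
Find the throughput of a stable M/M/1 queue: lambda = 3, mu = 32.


For a stable queue (lambda < mu), throughput = lambda = 3 per hour

3 per hour


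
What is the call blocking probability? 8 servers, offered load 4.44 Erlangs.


B(N,A) = (A^N/N!) / sum(A^k/k!, k=0..N) with N=8, A=4.44 = 0.0459

0.0459


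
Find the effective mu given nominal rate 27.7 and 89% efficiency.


Effective rate = mu * efficiency = 27.7 * 0.89 = 24.65 per hour

24.65 per hour


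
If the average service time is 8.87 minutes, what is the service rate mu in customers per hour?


mu = 60 / avg_service_time = 60 / 8.87 = 6.76 per hour

6.76 per hour


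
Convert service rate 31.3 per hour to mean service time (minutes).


Mean service time = 60/mu = 60/31.3 = 1.92 minutes

1.92 minutes


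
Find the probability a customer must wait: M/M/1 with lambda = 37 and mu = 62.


P(wait) = rho = lambda/mu = 37/62 = 0.5968

0.5968


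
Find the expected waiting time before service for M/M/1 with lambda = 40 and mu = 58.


rho = 40/58; Wq = rho/(mu - lambda) = 0.0383 hours

0.0383 hours


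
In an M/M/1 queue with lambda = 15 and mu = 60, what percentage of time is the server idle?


Idle fraction = (1 - rho) * 100 = (1 - 15/60) * 100 = 75.0%

75.0%


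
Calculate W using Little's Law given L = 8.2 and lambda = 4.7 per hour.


W = L / lambda = 8.2 / 4.7 = 1.7447 hours

1.7447 hours


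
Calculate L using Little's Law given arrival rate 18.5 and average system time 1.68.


L = lambda * W = 18.5 * 1.68 = 31.08

31.08


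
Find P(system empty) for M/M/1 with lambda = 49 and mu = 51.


P0 = 1 - rho = 1 - 49/51 = 0.0392

0.0392


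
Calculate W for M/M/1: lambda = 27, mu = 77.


W = 1/(mu - lambda) = 1/(77 - 27) = 0.02 hours

0.02 hours


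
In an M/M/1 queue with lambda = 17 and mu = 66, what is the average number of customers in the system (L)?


rho = 17/66; L = rho/(1-rho) = 0.35

0.35


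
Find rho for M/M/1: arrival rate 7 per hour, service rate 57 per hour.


rho = lambda/mu = 7/57 = 0.1228

0.1228


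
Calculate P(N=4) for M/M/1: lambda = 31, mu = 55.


rho = 31/55; P(n) = (1-rho)*rho^n = (1-31/55)*(31/55)^4 = 0.044

0.044


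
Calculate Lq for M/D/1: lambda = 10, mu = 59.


M/D/1: Lq = rho^2 / (2*(1-rho)) where rho = 10/59; Lq = 0.02

0.02


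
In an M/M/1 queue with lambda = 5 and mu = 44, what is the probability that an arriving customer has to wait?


P(wait) = rho = lambda/mu = 5/44 = 0.1136

0.1136


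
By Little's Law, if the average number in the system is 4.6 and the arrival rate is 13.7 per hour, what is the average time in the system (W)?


W = L / lambda = 4.6 / 13.7 = 0.3358 hours

0.3358 hours


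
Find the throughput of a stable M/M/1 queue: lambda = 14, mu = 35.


For a stable queue (lambda < mu), throughput = lambda = 14 per hour

14 per hour


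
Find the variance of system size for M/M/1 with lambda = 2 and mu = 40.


rho = 2/40; Var(N) = rho/(1-rho)^2 = 0.06

0.06


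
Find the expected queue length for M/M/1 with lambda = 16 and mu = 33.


rho = 16/33; Lq = rho^2/(1-rho) = 0.46

0.46


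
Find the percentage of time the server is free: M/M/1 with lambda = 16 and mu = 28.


Idle fraction = (1 - rho) * 100 = (1 - 16/28) * 100 = 42.9%

42.9%


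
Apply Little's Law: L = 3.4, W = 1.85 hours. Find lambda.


lambda = L / W = 3.4 / 1.85 = 1.84 per hour

1.84 per hour


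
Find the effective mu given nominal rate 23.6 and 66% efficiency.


Effective rate = mu * efficiency = 23.6 * 0.66 = 15.58 per hour

15.58 per hour


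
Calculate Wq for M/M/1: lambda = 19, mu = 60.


rho = 19/60; Wq = rho/(mu - lambda) = 0.0077 hours

0.0077 hours


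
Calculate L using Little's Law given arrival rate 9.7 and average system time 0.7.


L = lambda * W = 9.7 * 0.7 = 6.79

6.79


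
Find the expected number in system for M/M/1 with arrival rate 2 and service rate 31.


rho = 2/31; L = rho/(1-rho) = 0.07

0.07


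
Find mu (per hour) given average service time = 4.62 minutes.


mu = 60 / avg_service_time = 60 / 4.62 = 12.99 per hour

12.99 per hour


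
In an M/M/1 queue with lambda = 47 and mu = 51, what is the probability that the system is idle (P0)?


P0 = 1 - rho = 1 - 47/51 = 0.0784

0.0784


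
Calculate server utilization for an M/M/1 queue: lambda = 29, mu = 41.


rho = lambda/mu = 29/41 = 0.7073

0.7073


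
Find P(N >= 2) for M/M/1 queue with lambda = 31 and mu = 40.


P(N >= 2) = rho^2 = (31/40)^2 = 0.6006

0.6006


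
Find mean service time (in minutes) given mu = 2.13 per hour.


Mean service time = 60/mu = 60/2.13 = 28.17 minutes

28.17 minutes


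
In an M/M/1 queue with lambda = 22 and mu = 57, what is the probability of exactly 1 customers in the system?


rho = 22/57; P(n) = (1-rho)*rho^n = (1-22/57)*(22/57)^1 = 0.237

0.237


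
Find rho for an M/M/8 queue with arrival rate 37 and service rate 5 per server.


rho = lambda/(c*mu) = 37/(8*5) = 0.925

0.925


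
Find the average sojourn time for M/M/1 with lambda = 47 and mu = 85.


W = 1/(mu - lambda) = 1/(85 - 47) = 0.0263 hours

0.0263 hours


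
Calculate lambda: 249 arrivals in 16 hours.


lambda = total arrivals / time = 249 / 16 = 15.56 per hour

15.56 per hour


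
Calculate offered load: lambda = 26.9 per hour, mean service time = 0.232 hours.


Offered load a = lambda * E[S] = 26.9 * 0.232 = 6.24 Erlangs

6.24 Erlangs


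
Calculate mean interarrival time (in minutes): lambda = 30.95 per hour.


Mean interarrival time = 60/lambda = 60/30.95 = 1.94 minutes

1.94 minutes


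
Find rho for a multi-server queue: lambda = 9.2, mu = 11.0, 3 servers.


rho = lambda / (c * mu) = 9.2 / (3 * 11.0) = 0.2788

0.2788


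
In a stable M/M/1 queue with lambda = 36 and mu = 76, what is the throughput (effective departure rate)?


For a stable queue (lambda < mu), throughput = lambda = 36 per hour

36 per hour


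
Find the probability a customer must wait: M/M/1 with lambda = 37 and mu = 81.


P(wait) = rho = lambda/mu = 37/81 = 0.4568

0.4568


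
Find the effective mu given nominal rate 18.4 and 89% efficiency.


Effective rate = mu * efficiency = 18.4 * 0.89 = 16.38 per hour

16.38 per hour


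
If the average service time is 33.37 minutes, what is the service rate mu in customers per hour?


mu = 60 / avg_service_time = 60 / 33.37 = 1.8 per hour

1.8 per hour


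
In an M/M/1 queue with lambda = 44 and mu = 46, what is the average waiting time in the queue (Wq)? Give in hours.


rho = 44/46; Wq = rho/(mu - lambda) = 0.4783 hours

0.4783 hours


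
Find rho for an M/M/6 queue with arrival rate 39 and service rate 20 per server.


rho = lambda/(c*mu) = 39/(6*20) = 0.325

0.325


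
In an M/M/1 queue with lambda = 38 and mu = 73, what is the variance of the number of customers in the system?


rho = 38/73; Var(N) = rho/(1-rho)^2 = 2.26

2.26


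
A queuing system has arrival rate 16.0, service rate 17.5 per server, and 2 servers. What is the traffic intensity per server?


rho = lambda / (c * mu) = 16.0 / (2 * 17.5) = 0.4571

0.4571


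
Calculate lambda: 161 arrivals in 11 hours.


lambda = total arrivals / time = 161 / 11 = 14.64 per hour

14.64 per hour


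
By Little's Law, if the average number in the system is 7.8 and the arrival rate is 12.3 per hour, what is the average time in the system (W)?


W = L / lambda = 7.8 / 12.3 = 0.6341 hours

0.6341 hours


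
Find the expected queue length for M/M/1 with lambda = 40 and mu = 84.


rho = 40/84; Lq = rho^2/(1-rho) = 0.43

0.43


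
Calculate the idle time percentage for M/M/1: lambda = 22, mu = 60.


Idle fraction = (1 - rho) * 100 = (1 - 22/60) * 100 = 63.3%

63.3%


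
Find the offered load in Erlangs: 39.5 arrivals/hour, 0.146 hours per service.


Offered load a = lambda * E[S] = 39.5 * 0.146 = 5.77 Erlangs

5.77 Erlangs


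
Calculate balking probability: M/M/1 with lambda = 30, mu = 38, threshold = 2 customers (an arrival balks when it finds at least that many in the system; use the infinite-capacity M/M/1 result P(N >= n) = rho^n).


P(N >= 2) = rho^2 = (30/38)^2 = 0.6233

0.6233


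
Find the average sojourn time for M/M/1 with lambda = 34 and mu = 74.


W = 1/(mu - lambda) = 1/(74 - 34) = 0.025 hours

0.025 hours


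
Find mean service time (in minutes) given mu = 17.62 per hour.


Mean service time = 60/mu = 60/17.62 = 3.41 minutes

3.41 minutes


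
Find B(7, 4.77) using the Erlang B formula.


B(N,A) = (A^N/N!) / sum(A^k/k!, k=0..N) with N=7, A=4.77 = 0.1063

0.1063


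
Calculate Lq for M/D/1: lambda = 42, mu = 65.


M/D/1: Lq = rho^2 / (2*(1-rho)) where rho = 42/65; Lq = 0.59

0.59


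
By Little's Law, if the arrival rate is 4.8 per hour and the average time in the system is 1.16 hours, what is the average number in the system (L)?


L = lambda * W = 4.8 * 1.16 = 5.57

5.57


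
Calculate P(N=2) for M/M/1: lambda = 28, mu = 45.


rho = 28/45; P(n) = (1-rho)*rho^n = (1-28/45)*(28/45)^2 = 0.1463

0.1463


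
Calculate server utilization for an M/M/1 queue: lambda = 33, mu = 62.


rho = lambda/mu = 33/62 = 0.5323

0.5323


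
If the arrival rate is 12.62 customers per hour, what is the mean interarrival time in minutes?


Mean interarrival time = 60/lambda = 60/12.62 = 4.75 minutes

4.75 minutes


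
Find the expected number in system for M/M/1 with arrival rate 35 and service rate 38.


rho = 35/38; L = rho/(1-rho) = 11.67

11.67


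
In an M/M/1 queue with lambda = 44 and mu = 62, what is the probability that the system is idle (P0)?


P0 = 1 - rho = 1 - 44/62 = 0.2903

0.2903


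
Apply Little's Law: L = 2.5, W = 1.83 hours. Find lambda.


lambda = L / W = 2.5 / 1.83 = 1.37 per hour

1.37 per hour


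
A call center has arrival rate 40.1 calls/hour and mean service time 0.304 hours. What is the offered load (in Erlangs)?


Offered load a = lambda * E[S] = 40.1 * 0.304 = 12.19 Erlangs

12.19 Erlangs


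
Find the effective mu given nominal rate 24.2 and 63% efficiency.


Effective rate = mu * efficiency = 24.2 * 0.63 = 15.25 per hour

15.25 per hour


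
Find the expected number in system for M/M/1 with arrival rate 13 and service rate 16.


rho = 13/16; L = rho/(1-rho) = 4.33

4.33


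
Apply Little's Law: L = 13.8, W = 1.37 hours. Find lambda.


lambda = L / W = 13.8 / 1.37 = 10.07 per hour

10.07 per hour


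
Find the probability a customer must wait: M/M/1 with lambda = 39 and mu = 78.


P(wait) = rho = lambda/mu = 39/78 = 0.5

0.5


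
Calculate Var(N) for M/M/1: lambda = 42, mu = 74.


rho = 42/74; Var(N) = rho/(1-rho)^2 = 3.04

3.04


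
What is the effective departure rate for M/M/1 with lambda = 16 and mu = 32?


For a stable queue (lambda < mu), throughput = lambda = 16 per hour

16 per hour


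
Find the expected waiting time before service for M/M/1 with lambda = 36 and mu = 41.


rho = 36/41; Wq = rho/(mu - lambda) = 0.1756 hours

0.1756 hours


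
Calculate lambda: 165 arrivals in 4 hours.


lambda = total arrivals / time = 165 / 4 = 41.25 per hour

41.25 per hour


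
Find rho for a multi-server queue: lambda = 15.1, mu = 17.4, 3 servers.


rho = lambda / (c * mu) = 15.1 / (3 * 17.4) = 0.2893

0.2893


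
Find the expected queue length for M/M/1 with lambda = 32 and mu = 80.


rho = 32/80; Lq = rho^2/(1-rho) = 0.27

0.27


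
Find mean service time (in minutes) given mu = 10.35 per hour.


Mean service time = 60/mu = 60/10.35 = 5.8 minutes

5.8 minutes


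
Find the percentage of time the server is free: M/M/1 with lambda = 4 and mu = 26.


Idle fraction = (1 - rho) * 100 = (1 - 4/26) * 100 = 84.6%

84.6%


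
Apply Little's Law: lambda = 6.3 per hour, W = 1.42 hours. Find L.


L = lambda * W = 6.3 * 1.42 = 8.95

8.95


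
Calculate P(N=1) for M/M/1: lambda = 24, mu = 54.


rho = 24/54; P(n) = (1-rho)*rho^n = (1-24/54)*(24/54)^1 = 0.2469

0.2469


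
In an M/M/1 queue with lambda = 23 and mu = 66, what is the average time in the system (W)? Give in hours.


W = 1/(mu - lambda) = 1/(66 - 23) = 0.0233 hours

0.0233 hours


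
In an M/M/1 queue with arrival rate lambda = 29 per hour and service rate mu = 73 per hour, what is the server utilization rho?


rho = lambda/mu = 29/73 = 0.3973

0.3973


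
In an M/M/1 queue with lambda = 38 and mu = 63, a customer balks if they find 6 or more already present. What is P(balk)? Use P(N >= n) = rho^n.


P(N >= 6) = rho^6 = (38/63)^6 = 0.0482

0.0482


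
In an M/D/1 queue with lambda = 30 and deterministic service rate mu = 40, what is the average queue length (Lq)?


M/D/1: Lq = rho^2 / (2*(1-rho)) where rho = 30/40; Lq = 1.13

1.13


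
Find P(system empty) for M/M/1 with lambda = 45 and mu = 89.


P0 = 1 - rho = 1 - 45/89 = 0.4944

0.4944


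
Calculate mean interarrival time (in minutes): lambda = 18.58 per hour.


Mean interarrival time = 60/lambda = 60/18.58 = 3.23 minutes

3.23 minutes


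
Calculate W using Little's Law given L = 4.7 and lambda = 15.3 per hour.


W = L / lambda = 4.7 / 15.3 = 0.3072 hours

0.3072 hours


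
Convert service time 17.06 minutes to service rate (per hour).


mu = 60 / avg_service_time = 60 / 17.06 = 3.52 per hour

3.52 per hour


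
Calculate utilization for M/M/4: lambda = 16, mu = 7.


rho = lambda/(c*mu) = 16/(4*7) = 0.5714

0.5714


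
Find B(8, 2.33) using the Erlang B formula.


B(N,A) = (A^N/N!) / sum(A^k/k!, k=0..N) with N=8, A=2.33 = 0.0021

0.0021


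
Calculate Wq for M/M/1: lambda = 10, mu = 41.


rho = 10/41; Wq = rho/(mu - lambda) = 0.0079 hours

0.0079 hours


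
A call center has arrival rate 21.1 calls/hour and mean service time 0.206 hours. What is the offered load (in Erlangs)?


Offered load a = lambda * E[S] = 21.1 * 0.206 = 4.35 Erlangs

4.35 Erlangs


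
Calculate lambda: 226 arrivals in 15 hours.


lambda = total arrivals / time = 226 / 15 = 15.07 per hour

15.07 per hour


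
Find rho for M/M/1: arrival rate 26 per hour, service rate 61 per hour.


rho = lambda/mu = 26/61 = 0.4262

0.4262


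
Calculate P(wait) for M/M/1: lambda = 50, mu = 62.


P(wait) = rho = lambda/mu = 50/62 = 0.8065

0.8065


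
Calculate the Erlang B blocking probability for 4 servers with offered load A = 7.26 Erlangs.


B(N,A) = (A^N/N!) / sum(A^k/k!, k=0..N) with N=4, A=7.26 = 0.5405

0.5405


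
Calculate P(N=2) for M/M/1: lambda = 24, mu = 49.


rho = 24/49; P(n) = (1-rho)*rho^n = (1-24/49)*(24/49)^2 = 0.1224

0.1224


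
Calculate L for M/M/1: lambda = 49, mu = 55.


rho = 49/55; L = rho/(1-rho) = 8.17

8.17


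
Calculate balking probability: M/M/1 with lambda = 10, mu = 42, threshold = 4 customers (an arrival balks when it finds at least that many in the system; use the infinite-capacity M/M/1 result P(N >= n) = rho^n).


P(N >= 4) = rho^4 = (10/42)^4 = 0.0032

0.0032


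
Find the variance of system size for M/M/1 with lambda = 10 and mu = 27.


rho = 10/27; Var(N) = rho/(1-rho)^2 = 0.93

0.93


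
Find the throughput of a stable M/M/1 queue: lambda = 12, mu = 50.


For a stable queue (lambda < mu), throughput = lambda = 12 per hour

12 per hour


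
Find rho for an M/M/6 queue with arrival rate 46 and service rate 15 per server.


rho = lambda/(c*mu) = 46/(6*15) = 0.5111

0.5111


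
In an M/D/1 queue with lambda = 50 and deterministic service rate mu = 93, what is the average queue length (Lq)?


M/D/1: Lq = rho^2 / (2*(1-rho)) where rho = 50/93; Lq = 0.31

0.31


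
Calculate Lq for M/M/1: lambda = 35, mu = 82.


rho = 35/82; Lq = rho^2/(1-rho) = 0.32

0.32


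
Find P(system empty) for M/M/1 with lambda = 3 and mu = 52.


P0 = 1 - rho = 1 - 3/52 = 0.9423

0.9423


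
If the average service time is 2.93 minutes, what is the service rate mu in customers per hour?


mu = 60 / avg_service_time = 60 / 2.93 = 20.48 per hour

20.48 per hour


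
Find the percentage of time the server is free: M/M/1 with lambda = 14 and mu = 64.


Idle fraction = (1 - rho) * 100 = (1 - 14/64) * 100 = 78.1%

78.1%


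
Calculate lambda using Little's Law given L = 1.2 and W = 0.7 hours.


lambda = L / W = 1.2 / 0.7 = 1.71 per hour

1.71 per hour


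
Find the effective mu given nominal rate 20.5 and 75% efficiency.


Effective rate = mu * efficiency = 20.5 * 0.75 = 15.38 per hour

15.38 per hour


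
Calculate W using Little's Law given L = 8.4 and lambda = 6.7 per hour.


W = L / lambda = 8.4 / 6.7 = 1.2537 hours

1.2537 hours


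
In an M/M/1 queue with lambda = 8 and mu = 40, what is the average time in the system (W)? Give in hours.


W = 1/(mu - lambda) = 1/(40 - 8) = 0.0313 hours

0.0313 hours


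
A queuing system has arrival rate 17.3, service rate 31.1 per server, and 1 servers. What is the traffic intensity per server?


rho = lambda / (c * mu) = 17.3 / (1 * 31.1) = 0.5563

0.5563


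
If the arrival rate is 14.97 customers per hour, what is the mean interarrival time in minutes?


Mean interarrival time = 60/lambda = 60/14.97 = 4.01 minutes

4.01 minutes


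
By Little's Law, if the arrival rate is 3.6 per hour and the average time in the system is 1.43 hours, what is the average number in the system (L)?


L = lambda * W = 3.6 * 1.43 = 5.15

5.15


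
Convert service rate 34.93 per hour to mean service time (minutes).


Mean service time = 60/mu = 60/34.93 = 1.72 minutes

1.72 minutes


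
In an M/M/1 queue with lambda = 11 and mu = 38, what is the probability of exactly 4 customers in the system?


rho = 11/38; P(n) = (1-rho)*rho^n = (1-11/38)*(11/38)^4 = 0.005

0.005


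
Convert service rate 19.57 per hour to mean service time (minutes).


Mean service time = 60/mu = 60/19.57 = 3.07 minutes

3.07 minutes


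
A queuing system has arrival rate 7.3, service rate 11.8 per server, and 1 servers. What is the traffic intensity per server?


rho = lambda / (c * mu) = 7.3 / (1 * 11.8) = 0.6186

0.6186


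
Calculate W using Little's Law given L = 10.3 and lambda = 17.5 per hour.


W = L / lambda = 10.3 / 17.5 = 0.5886 hours

0.5886 hours


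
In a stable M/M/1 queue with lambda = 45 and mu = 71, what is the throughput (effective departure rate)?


For a stable queue (lambda < mu), throughput = lambda = 45 per hour

45 per hour


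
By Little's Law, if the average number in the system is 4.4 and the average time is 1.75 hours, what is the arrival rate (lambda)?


lambda = L / W = 4.4 / 1.75 = 2.51 per hour

2.51 per hour


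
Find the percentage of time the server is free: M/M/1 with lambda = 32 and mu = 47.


Idle fraction = (1 - rho) * 100 = (1 - 32/47) * 100 = 31.9%

31.9%


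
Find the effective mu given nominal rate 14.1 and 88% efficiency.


Effective rate = mu * efficiency = 14.1 * 0.88 = 12.41 per hour

12.41 per hour


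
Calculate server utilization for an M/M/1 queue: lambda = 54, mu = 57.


rho = lambda/mu = 54/57 = 0.9474

0.9474


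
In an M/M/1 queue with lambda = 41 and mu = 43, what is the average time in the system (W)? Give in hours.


W = 1/(mu - lambda) = 1/(43 - 41) = 0.5 hours

0.5 hours


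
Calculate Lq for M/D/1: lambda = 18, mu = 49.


M/D/1: Lq = rho^2 / (2*(1-rho)) where rho = 18/49; Lq = 0.11

0.11


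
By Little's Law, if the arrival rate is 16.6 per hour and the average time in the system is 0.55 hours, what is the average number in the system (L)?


L = lambda * W = 16.6 * 0.55 = 9.13

9.13


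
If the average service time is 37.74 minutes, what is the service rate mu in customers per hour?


mu = 60 / avg_service_time = 60 / 37.74 = 1.59 per hour

1.59 per hour


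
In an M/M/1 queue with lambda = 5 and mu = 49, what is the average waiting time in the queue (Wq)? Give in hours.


rho = 5/49; Wq = rho/(mu - lambda) = 0.0023 hours

0.0023 hours


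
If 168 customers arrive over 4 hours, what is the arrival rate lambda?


lambda = total arrivals / time = 168 / 4 = 42.0 per hour

42.0 per hour


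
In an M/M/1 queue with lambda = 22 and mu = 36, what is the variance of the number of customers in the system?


rho = 22/36; Var(N) = rho/(1-rho)^2 = 4.04

4.04


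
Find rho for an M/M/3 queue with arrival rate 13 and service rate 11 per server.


rho = lambda/(c*mu) = 13/(3*11) = 0.3939

0.3939


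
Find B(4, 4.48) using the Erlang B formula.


B(N,A) = (A^N/N!) / sum(A^k/k!, k=0..N) with N=4, A=4.48 = 0.355

0.355


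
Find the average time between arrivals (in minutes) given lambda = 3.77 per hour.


Mean interarrival time = 60/lambda = 60/3.77 = 15.92 minutes

15.92 minutes


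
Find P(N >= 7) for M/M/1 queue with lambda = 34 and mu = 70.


P(N >= 7) = rho^7 = (34/70)^7 = 0.0064

0.0064


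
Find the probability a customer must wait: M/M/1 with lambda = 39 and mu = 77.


P(wait) = rho = lambda/mu = 39/77 = 0.5065

0.5065


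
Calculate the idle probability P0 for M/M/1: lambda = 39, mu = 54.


P0 = 1 - rho = 1 - 39/54 = 0.2778

0.2778


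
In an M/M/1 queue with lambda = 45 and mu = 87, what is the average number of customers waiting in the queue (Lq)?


rho = 45/87; Lq = rho^2/(1-rho) = 0.55

0.55


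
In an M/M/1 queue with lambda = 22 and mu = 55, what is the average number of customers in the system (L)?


rho = 22/55; L = rho/(1-rho) = 0.67

0.67


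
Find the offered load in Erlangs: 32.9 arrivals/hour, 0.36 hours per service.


Offered load a = lambda * E[S] = 32.9 * 0.36 = 11.84 Erlangs

11.84 Erlangs


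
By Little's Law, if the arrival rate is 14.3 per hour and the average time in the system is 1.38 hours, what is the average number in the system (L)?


L = lambda * W = 14.3 * 1.38 = 19.73

19.73


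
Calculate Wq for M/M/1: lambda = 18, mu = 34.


rho = 18/34; Wq = rho/(mu - lambda) = 0.0331 hours

0.0331 hours


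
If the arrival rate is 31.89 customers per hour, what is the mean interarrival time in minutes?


Mean interarrival time = 60/lambda = 60/31.89 = 1.88 minutes

1.88 minutes


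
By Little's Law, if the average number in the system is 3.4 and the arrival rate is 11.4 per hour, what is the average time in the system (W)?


W = L / lambda = 3.4 / 11.4 = 0.2982 hours

0.2982 hours


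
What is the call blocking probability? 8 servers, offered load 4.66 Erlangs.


B(N,A) = (A^N/N!) / sum(A^k/k!, k=0..N) with N=8, A=4.66 = 0.0549

0.0549


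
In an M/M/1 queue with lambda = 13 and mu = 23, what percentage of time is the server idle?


Idle fraction = (1 - rho) * 100 = (1 - 13/23) * 100 = 43.5%

43.5%


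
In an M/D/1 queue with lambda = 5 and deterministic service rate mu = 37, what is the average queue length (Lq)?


M/D/1: Lq = rho^2 / (2*(1-rho)) where rho = 5/37; Lq = 0.01

0.01


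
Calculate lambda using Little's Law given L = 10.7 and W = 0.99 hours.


lambda = L / W = 10.7 / 0.99 = 10.81 per hour

10.81 per hour


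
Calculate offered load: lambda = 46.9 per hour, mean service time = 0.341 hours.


Offered load a = lambda * E[S] = 46.9 * 0.341 = 15.99 Erlangs

15.99 Erlangs


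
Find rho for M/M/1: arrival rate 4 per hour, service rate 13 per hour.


rho = lambda/mu = 4/13 = 0.3077

0.3077


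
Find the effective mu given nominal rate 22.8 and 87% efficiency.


Effective rate = mu * efficiency = 22.8 * 0.87 = 19.84 per hour

19.84 per hour


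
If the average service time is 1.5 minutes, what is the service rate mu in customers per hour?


mu = 60 / avg_service_time = 60 / 1.5 = 40.0 per hour

40.0 per hour


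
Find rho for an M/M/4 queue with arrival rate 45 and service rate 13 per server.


rho = lambda/(c*mu) = 45/(4*13) = 0.8654

0.8654


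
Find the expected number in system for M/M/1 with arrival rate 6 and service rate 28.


rho = 6/28; L = rho/(1-rho) = 0.27

0.27


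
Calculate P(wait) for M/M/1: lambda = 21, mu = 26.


P(wait) = rho = lambda/mu = 21/26 = 0.8077

0.8077


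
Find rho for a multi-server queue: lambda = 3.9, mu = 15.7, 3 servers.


rho = lambda / (c * mu) = 3.9 / (3 * 15.7) = 0.0828

0.0828


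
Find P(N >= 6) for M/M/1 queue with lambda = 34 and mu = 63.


P(N >= 6) = rho^6 = (34/63)^6 = 0.0247

0.0247


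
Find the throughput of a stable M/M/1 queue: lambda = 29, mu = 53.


For a stable queue (lambda < mu), throughput = lambda = 29 per hour

29 per hour


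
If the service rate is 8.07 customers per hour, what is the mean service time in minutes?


Mean service time = 60/mu = 60/8.07 = 7.43 minutes

7.43 minutes


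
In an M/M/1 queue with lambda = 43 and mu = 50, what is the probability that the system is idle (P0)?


P0 = 1 - rho = 1 - 43/50 = 0.14

0.14


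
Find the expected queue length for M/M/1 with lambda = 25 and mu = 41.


rho = 25/41; Lq = rho^2/(1-rho) = 0.95

0.95


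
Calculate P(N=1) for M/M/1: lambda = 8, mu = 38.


rho = 8/38; P(n) = (1-rho)*rho^n = (1-8/38)*(8/38)^1 = 0.1662

0.1662


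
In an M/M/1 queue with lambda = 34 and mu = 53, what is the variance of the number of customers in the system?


rho = 34/53; Var(N) = rho/(1-rho)^2 = 4.99

4.99


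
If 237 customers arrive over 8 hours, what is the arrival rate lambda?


lambda = total arrivals / time = 237 / 8 = 29.63 per hour

29.63 per hour


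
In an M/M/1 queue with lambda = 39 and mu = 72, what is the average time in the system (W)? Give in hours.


W = 1/(mu - lambda) = 1/(72 - 39) = 0.0303 hours

0.0303 hours


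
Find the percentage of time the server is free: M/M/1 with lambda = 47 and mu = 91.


Idle fraction = (1 - rho) * 100 = (1 - 47/91) * 100 = 48.4%

48.4%


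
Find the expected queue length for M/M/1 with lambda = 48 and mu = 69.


rho = 48/69; Lq = rho^2/(1-rho) = 1.59

1.59


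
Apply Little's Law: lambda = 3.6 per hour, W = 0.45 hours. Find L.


L = lambda * W = 3.6 * 0.45 = 1.62

1.62


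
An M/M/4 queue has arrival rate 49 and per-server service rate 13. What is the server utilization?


rho = lambda/(c*mu) = 49/(4*13) = 0.9423

0.9423


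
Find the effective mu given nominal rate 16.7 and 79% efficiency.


Effective rate = mu * efficiency = 16.7 * 0.79 = 13.19 per hour

13.19 per hour


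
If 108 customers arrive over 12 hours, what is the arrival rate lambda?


lambda = total arrivals / time = 108 / 12 = 9.0 per hour

9.0 per hour


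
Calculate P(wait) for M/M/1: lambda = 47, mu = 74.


P(wait) = rho = lambda/mu = 47/74 = 0.6351

0.6351


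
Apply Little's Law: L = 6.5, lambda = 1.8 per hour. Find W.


W = L / lambda = 6.5 / 1.8 = 3.6111 hours

3.6111 hours


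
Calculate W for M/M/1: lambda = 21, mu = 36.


W = 1/(mu - lambda) = 1/(36 - 21) = 0.0667 hours

0.0667 hours


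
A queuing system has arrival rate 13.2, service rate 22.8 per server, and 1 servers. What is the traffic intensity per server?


rho = lambda / (c * mu) = 13.2 / (1 * 22.8) = 0.5789

0.5789


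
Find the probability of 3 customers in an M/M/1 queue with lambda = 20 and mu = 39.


rho = 20/39; P(n) = (1-rho)*rho^n = (1-20/39)*(20/39)^3 = 0.0657

0.0657


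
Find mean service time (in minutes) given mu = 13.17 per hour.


Mean service time = 60/mu = 60/13.17 = 4.56 minutes

4.56 minutes


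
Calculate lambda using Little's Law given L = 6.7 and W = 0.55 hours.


lambda = L / W = 6.7 / 0.55 = 12.18 per hour

12.18 per hour


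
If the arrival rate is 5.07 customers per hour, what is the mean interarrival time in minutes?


Mean interarrival time = 60/lambda = 60/5.07 = 11.83 minutes

11.83 minutes


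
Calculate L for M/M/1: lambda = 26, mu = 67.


rho = 26/67; L = rho/(1-rho) = 0.63

0.63


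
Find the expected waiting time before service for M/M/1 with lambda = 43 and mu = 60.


rho = 43/60; Wq = rho/(mu - lambda) = 0.0422 hours

0.0422 hours


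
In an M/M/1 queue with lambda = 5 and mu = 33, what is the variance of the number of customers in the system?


rho = 5/33; Var(N) = rho/(1-rho)^2 = 0.21

0.21


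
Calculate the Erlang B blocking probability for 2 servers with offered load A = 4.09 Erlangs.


B(N,A) = (A^N/N!) / sum(A^k/k!, k=0..N) with N=2, A=4.09 = 0.6217

0.6217


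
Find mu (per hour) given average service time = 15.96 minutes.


mu = 60 / avg_service_time = 60 / 15.96 = 3.76 per hour

3.76 per hour


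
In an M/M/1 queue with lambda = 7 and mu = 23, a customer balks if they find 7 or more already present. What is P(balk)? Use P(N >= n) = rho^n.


P(N >= 7) = rho^7 = (7/23)^7 = 0.0002

0.0002


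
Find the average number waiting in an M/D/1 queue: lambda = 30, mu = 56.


M/D/1: Lq = rho^2 / (2*(1-rho)) where rho = 30/56; Lq = 0.31

0.31


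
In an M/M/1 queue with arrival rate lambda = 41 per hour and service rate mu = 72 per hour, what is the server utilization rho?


rho = lambda/mu = 41/72 = 0.5694

0.5694


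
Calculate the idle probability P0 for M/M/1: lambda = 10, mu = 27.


P0 = 1 - rho = 1 - 10/27 = 0.6296

0.6296


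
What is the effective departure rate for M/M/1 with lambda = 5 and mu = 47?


For a stable queue (lambda < mu), throughput = lambda = 5 per hour

5 per hour


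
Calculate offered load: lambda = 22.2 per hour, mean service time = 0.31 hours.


Offered load a = lambda * E[S] = 22.2 * 0.31 = 6.88 Erlangs

6.88 Erlangs


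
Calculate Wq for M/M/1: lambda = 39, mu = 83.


rho = 39/83; Wq = rho/(mu - lambda) = 0.0107 hours

0.0107 hours


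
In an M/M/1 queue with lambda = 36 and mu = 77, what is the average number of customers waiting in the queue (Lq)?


rho = 36/77; Lq = rho^2/(1-rho) = 0.41

0.41


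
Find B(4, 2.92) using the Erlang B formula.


B(N,A) = (A^N/N!) / sum(A^k/k!, k=0..N) with N=4, A=2.92 = 0.1972

0.1972


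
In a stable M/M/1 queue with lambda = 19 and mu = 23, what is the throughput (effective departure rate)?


For a stable queue (lambda < mu), throughput = lambda = 19 per hour

19 per hour


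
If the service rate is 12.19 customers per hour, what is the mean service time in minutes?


Mean service time = 60/mu = 60/12.19 = 4.92 minutes

4.92 minutes


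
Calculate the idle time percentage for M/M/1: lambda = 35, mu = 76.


Idle fraction = (1 - rho) * 100 = (1 - 35/76) * 100 = 53.9%

53.9%


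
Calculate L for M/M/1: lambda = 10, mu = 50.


rho = 10/50; L = rho/(1-rho) = 0.25

0.25


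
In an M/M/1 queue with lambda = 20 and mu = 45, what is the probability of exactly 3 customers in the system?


rho = 20/45; P(n) = (1-rho)*rho^n = (1-20/45)*(20/45)^3 = 0.0488

0.0488


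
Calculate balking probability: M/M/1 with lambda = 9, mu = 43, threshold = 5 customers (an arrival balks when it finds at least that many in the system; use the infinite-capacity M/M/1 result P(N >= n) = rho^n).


P(N >= 5) = rho^5 = (9/43)^5 = 0.0004

0.0004


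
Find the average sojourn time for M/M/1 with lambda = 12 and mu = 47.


W = 1/(mu - lambda) = 1/(47 - 12) = 0.0286 hours

0.0286 hours


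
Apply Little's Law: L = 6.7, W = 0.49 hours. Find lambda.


lambda = L / W = 6.7 / 0.49 = 13.67 per hour

13.67 per hour


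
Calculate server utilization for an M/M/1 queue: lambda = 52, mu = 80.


rho = lambda/mu = 52/80 = 0.65

0.65


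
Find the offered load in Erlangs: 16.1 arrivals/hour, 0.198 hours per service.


Offered load a = lambda * E[S] = 16.1 * 0.198 = 3.19 Erlangs

3.19 Erlangs


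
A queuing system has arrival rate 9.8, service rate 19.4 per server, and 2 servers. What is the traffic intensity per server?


rho = lambda / (c * mu) = 9.8 / (2 * 19.4) = 0.2526

0.2526


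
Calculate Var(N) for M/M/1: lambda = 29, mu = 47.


rho = 29/47; Var(N) = rho/(1-rho)^2 = 4.21

4.21


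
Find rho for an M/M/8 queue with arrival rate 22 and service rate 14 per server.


rho = lambda/(c*mu) = 22/(8*14) = 0.1964

0.1964


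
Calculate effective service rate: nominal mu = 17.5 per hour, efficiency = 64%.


Effective rate = mu * efficiency = 17.5 * 0.64 = 11.2 per hour

11.2 per hour


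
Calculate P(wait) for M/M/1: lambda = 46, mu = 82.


P(wait) = rho = lambda/mu = 46/82 = 0.561

0.561


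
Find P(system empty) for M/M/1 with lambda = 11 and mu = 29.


P0 = 1 - rho = 1 - 11/29 = 0.6207

0.6207


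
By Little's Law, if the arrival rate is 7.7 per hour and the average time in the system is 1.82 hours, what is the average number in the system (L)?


L = lambda * W = 7.7 * 1.82 = 14.01

14.01


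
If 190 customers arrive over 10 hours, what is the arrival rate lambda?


lambda = total arrivals / time = 190 / 10 = 19.0 per hour

19.0 per hour


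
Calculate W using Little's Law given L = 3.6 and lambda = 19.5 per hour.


W = L / lambda = 3.6 / 19.5 = 0.1846 hours

0.1846 hours


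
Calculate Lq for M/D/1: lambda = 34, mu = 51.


M/D/1: Lq = rho^2 / (2*(1-rho)) where rho = 34/51; Lq = 0.67

0.67


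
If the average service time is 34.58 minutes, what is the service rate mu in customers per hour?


mu = 60 / avg_service_time = 60 / 34.58 = 1.74 per hour

1.74 per hour


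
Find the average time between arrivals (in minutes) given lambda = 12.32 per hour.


Mean interarrival time = 60/lambda = 60/12.32 = 4.87 minutes

4.87 minutes


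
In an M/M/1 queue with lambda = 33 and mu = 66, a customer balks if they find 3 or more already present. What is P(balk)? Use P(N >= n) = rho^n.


P(N >= 3) = rho^3 = (33/66)^3 = 0.125

0.125


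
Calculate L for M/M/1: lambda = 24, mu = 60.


rho = 24/60; L = rho/(1-rho) = 0.67

0.67


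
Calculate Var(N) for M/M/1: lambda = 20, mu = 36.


rho = 20/36; Var(N) = rho/(1-rho)^2 = 2.81

2.81


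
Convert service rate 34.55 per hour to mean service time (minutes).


Mean service time = 60/mu = 60/34.55 = 1.74 minutes

1.74 minutes


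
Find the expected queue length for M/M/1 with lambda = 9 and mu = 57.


rho = 9/57; Lq = rho^2/(1-rho) = 0.03

0.03


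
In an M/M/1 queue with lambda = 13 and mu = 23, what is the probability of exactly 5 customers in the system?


rho = 13/23; P(n) = (1-rho)*rho^n = (1-13/23)*(13/23)^5 = 0.0251

0.0251


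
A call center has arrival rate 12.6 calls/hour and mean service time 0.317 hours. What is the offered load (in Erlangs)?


Offered load a = lambda * E[S] = 12.6 * 0.317 = 3.99 Erlangs

3.99 Erlangs
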